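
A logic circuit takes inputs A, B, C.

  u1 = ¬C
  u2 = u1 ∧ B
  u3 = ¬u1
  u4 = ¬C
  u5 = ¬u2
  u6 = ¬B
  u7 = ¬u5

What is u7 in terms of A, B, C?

u1 = ¬C
u2 = u1 ∧ B = ¬C ∧ B
u5 = ¬u2 = ¬(¬C ∧ B)
u7 = ¬u5 = ¬¬(¬C ∧ B)

¬¬(¬C ∧ B)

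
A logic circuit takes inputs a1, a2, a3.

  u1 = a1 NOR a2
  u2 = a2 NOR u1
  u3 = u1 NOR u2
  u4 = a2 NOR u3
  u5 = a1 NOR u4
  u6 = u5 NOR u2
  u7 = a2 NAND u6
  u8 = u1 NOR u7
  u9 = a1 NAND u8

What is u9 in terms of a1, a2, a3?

a1 NAND ((a1 NOR a2) NOR (a2 NAND ((a1 NOR (a2 NOR ((a1 NOR a2) NOR (a2 NOR (a1 NOR a2))))) NOR (a2 NOR (a1 NOR a2)))))

u1 = a1 NOR a2
u2 = a2 NOR u1 = a2 NOR (a1 NOR a2)
u3 = u1 NOR u2 = (a1 NOR a2) NOR (a2 NOR (a1 NOR a2))
u4 = a2 NOR u3 = a2 NOR ((a1 NOR a2) NOR (a2 NOR (a1 NOR a2)))
u5 = a1 NOR u4 = a1 NOR (a2 NOR ((a1 NOR a2) NOR (a2 NOR (a1 NOR a2))))
u6 = u5 NOR u2 = (a1 NOR (a2 NOR ((a1 NOR a2) NOR (a2 NOR (a1 NOR a2))))) NOR (a2 NOR (a1 NOR a2))
u7 = a2 NAND u6 = a2 NAND ((a1 NOR (a2 NOR ((a1 NOR a2) NOR (a2 NOR (a1 NOR a2))))) NOR (a2 NOR (a1 NOR a2)))
u8 = u1 NOR u7 = (a1 NOR a2) NOR (a2 NAND ((a1 NOR (a2 NOR ((a1 NOR a2) NOR (a2 NOR (a1 NOR a2))))) NOR (a2 NOR (a1 NOR a2))))
u9 = a1 NAND u8 = a1 NAND ((a1 NOR a2) NOR (a2 NAND ((a1 NOR (a2 NOR ((a1 NOR a2) NOR (a2 NOR (a1 NOR a2))))) NOR (a2 NOR (a1 NOR a2)))))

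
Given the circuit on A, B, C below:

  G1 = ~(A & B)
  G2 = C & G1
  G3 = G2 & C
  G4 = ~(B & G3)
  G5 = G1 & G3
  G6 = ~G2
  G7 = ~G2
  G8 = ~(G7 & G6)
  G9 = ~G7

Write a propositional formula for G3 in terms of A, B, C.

G1 = ~(A & B)
G2 = C & G1 = C & (~(A & B))
G3 = G2 & C = (C & (~(A & B))) & C

(C & (~(A & B))) & C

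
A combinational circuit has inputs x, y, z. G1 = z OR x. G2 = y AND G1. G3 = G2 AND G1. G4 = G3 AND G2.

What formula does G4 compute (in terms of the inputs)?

G1 = z OR x
G2 = y AND G1 = y AND (z OR x)
G3 = G2 AND G1 = (y AND (z OR x)) AND (z OR x)
G4 = G3 AND G2 = ((y AND (z OR x)) AND (z OR x)) AND (y AND (z OR x))

((y AND (z OR x)) AND (z OR x)) AND (y AND (z OR x))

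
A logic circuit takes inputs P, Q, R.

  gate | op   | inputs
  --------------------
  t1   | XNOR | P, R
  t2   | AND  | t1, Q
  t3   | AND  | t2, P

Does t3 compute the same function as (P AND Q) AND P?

t1 = P XNOR R
t2 = t1 AND Q = (P XNOR R) AND Q
t3 = t2 AND P = ((P XNOR R) AND Q) AND P
At P=1, Q=1, R=0: circuit gives 0, formula gives 1.

No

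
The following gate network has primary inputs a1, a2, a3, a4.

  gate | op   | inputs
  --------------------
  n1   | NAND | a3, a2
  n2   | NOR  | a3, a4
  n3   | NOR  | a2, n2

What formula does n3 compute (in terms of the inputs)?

n2 = a3 NOR a4
n3 = a2 NOR n2 = a2 NOR (a3 NOR a4)

a2 NOR (a3 NOR a4)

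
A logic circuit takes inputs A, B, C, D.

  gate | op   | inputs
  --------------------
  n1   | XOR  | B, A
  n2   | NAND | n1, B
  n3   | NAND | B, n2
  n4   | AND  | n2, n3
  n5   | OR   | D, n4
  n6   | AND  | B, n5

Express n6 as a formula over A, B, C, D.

B AND (D OR (((B XOR A) NAND B) AND (B NAND ((B XOR A) NAND B))))

n1 = B XOR A
n2 = n1 NAND B = (B XOR A) NAND B
n3 = B NAND n2 = B NAND ((B XOR A) NAND B)
n4 = n2 AND n3 = ((B XOR A) NAND B) AND (B NAND ((B XOR A) NAND B))
n5 = D OR n4 = D OR (((B XOR A) NAND B) AND (B NAND ((B XOR A) NAND B)))
n6 = B AND n5 = B AND (D OR (((B XOR A) NAND B) AND (B NAND ((B XOR A) NAND B))))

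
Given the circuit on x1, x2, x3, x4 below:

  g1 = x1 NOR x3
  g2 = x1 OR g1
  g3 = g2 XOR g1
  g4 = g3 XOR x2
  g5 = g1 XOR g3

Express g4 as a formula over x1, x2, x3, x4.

g1 = x1 NOR x3
g2 = x1 OR g1 = x1 OR (x1 NOR x3)
g3 = g2 XOR g1 = (x1 OR (x1 NOR x3)) XOR (x1 NOR x3)
g4 = g3 XOR x2 = ((x1 OR (x1 NOR x3)) XOR (x1 NOR x3)) XOR x2

((x1 OR (x1 NOR x3)) XOR (x1 NOR x3)) XOR x2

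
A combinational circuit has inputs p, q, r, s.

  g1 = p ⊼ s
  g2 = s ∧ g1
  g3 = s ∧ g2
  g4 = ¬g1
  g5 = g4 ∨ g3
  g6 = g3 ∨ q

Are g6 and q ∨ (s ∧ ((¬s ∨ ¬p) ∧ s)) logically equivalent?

g1 = p ⊼ s
g2 = s ∧ g1 = s ∧ (p ⊼ s)
g3 = s ∧ g2 = s ∧ (s ∧ (p ⊼ s))
g6 = g3 ∨ q = (s ∧ (s ∧ (p ⊼ s))) ∨ q
At p=0, q=0, r=0, s=0: circuit gives 0, formula gives 0.
At p=0, q=0, r=0, s=1: circuit gives 1, formula gives 1.
Agrees on all 16 inputs.

Yes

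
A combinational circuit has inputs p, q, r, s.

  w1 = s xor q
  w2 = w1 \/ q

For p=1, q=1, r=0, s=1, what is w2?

w1 = 1 xor 1 = 0
w2 = 0 \/ 1 = 1

1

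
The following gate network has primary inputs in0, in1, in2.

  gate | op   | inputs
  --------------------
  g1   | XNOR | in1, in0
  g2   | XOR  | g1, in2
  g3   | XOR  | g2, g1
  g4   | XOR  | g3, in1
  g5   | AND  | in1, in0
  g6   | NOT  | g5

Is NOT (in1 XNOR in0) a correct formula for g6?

No

g5 = in1 AND in0
g6 = NOT g5 = NOT (in1 AND in0)
At in0=0, in1=0, in2=0: circuit gives 1, formula gives 0.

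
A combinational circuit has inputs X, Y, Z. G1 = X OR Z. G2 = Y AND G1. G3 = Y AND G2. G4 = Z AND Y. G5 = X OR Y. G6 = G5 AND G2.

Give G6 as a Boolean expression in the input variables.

(X OR Y) AND (Y AND (X OR Z))

G1 = X OR Z
G2 = Y AND G1 = Y AND (X OR Z)
G5 = X OR Y
G6 = G5 AND G2 = (X OR Y) AND (Y AND (X OR Z))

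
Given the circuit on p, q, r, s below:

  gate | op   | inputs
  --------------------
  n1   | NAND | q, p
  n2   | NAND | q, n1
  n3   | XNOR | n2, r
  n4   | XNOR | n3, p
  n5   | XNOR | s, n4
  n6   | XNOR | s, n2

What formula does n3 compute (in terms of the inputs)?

n1 = q NAND p
n2 = q NAND n1 = q NAND (q NAND p)
n3 = n2 XNOR r = (q NAND (q NAND p)) XNOR r

(q NAND (q NAND p)) XNOR r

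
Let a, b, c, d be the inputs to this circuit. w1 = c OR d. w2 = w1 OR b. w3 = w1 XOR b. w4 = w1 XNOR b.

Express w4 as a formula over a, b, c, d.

(c OR d) XNOR b

w1 = c OR d
w4 = w1 XNOR b = (c OR d) XNOR b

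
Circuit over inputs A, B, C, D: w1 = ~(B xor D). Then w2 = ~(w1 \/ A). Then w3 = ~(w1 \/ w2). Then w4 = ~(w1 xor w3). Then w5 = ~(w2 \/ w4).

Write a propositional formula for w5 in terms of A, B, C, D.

w1 = ~(B xor D)
w2 = ~(w1 \/ A) = ~((~(B xor D)) \/ A)
w3 = ~(w1 \/ w2) = ~((~(B xor D)) \/ (~((~(B xor D)) \/ A)))
w4 = ~(w1 xor w3) = ~((~(B xor D)) xor (~((~(B xor D)) \/ (~((~(B xor D)) \/ A)))))
w5 = ~(w2 \/ w4) = ~((~((~(B xor D)) \/ A)) \/ (~((~(B xor D)) xor (~((~(B xor D)) \/ (~((~(B xor D)) \/ A)))))))

~((~((~(B xor D)) \/ A)) \/ (~((~(B xor D)) xor (~((~(B xor D)) \/ (~((~(B xor D)) \/ A)))))))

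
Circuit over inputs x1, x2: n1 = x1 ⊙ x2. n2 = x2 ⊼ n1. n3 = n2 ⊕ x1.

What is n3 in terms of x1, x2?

(x2 ⊼ (x1 ⊙ x2)) ⊕ x1

n1 = x1 ⊙ x2
n2 = x2 ⊼ n1 = x2 ⊼ (x1 ⊙ x2)
n3 = n2 ⊕ x1 = (x2 ⊼ (x1 ⊙ x2)) ⊕ x1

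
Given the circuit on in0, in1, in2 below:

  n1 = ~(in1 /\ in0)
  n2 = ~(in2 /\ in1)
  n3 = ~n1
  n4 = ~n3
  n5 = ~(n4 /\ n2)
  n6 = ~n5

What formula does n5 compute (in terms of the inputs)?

n1 = ~(in1 /\ in0)
n2 = ~(in2 /\ in1)
n3 = ~n1 = ~(~(in1 /\ in0))
n4 = ~n3 = ~~(~(in1 /\ in0))
n5 = ~(n4 /\ n2) = ~(~~(~(in1 /\ in0)) /\ (~(in2 /\ in1)))

~(~~(~(in1 /\ in0)) /\ (~(in2 /\ in1)))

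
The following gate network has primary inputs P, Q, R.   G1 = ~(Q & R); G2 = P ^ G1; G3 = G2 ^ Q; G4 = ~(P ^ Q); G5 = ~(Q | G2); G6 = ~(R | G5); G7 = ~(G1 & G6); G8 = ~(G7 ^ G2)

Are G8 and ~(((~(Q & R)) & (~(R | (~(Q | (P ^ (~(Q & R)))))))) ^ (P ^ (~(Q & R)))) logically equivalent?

No

G1 = ~(Q & R)
G2 = P ^ G1 = P ^ (~(Q & R))
G5 = ~(Q | G2) = ~(Q | (P ^ (~(Q & R))))
G6 = ~(R | G5) = ~(R | (~(Q | (P ^ (~(Q & R))))))
G7 = ~(G1 & G6) = ~((~(Q & R)) & (~(R | (~(Q | (P ^ (~(Q & R))))))))
G8 = ~(G7 ^ G2) = ~((~((~(Q & R)) & (~(R | (~(Q | (P ^ (~(Q & R))))))))) ^ (P ^ (~(Q & R))))
At P=0, Q=0, R=0: circuit gives 0, formula gives 1.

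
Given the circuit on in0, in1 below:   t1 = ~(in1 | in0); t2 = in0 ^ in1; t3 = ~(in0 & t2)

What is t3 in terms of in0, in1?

~(in0 & (in0 ^ in1))

t2 = in0 ^ in1
t3 = ~(in0 & t2) = ~(in0 & (in0 ^ in1))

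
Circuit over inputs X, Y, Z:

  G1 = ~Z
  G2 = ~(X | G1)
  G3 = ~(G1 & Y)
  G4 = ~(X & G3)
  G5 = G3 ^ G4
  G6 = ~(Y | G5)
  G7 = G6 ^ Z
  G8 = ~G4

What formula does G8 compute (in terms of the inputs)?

~(~(X & (~(~Z & Y))))

G1 = ~Z
G3 = ~(G1 & Y) = ~(~Z & Y)
G4 = ~(X & G3) = ~(X & (~(~Z & Y)))
G8 = ~G4 = ~(~(X & (~(~Z & Y))))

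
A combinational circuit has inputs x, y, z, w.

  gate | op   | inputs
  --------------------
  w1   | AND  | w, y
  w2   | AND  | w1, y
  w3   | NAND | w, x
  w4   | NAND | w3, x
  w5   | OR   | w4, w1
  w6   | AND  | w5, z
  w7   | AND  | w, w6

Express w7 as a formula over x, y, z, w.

w AND ((((w NAND x) NAND x) OR (w AND y)) AND z)

w1 = w AND y
w3 = w NAND x
w4 = w3 NAND x = (w NAND x) NAND x
w5 = w4 OR w1 = ((w NAND x) NAND x) OR (w AND y)
w6 = w5 AND z = (((w NAND x) NAND x) OR (w AND y)) AND z
w7 = w AND w6 = w AND ((((w NAND x) NAND x) OR (w AND y)) AND z)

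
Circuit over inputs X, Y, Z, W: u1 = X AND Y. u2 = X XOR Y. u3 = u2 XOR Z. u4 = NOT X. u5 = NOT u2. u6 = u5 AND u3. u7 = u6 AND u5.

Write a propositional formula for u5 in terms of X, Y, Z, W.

u2 = X XOR Y
u5 = NOT u2 = NOT (X XOR Y)

NOT (X XOR Y)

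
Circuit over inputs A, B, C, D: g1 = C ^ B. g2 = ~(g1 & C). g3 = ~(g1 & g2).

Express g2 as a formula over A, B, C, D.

~((C ^ B) & C)

g1 = C ^ B
g2 = ~(g1 & C) = ~((C ^ B) & C)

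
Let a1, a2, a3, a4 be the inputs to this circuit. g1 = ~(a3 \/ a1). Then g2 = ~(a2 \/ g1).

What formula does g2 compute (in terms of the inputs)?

g1 = ~(a3 \/ a1)
g2 = ~(a2 \/ g1) = ~(a2 \/ (~(a3 \/ a1)))

~(a2 \/ (~(a3 \/ a1)))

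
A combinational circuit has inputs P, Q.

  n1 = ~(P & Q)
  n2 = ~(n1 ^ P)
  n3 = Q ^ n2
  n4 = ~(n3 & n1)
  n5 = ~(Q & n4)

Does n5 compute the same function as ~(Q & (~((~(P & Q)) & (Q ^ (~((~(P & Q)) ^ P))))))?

Yes

n1 = ~(P & Q)
n2 = ~(n1 ^ P) = ~((~(P & Q)) ^ P)
n3 = Q ^ n2 = Q ^ (~((~(P & Q)) ^ P))
n4 = ~(n3 & n1) = ~((Q ^ (~((~(P & Q)) ^ P))) & (~(P & Q)))
n5 = ~(Q & n4) = ~(Q & (~((Q ^ (~((~(P & Q)) ^ P))) & (~(P & Q)))))
At P=1, Q=1: circuit gives 0, formula gives 0.
At P=0, Q=0: circuit gives 1, formula gives 1.
Agrees on all 4 inputs.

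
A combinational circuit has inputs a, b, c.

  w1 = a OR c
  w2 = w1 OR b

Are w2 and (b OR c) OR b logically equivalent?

No

w1 = a OR c
w2 = w1 OR b = (a OR c) OR b
At a=1, b=0, c=0: circuit gives 1, formula gives 0.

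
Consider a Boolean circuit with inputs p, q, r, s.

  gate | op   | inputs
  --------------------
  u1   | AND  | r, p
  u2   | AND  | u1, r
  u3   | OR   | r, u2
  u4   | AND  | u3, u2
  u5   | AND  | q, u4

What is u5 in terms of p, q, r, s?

q AND ((r OR ((r AND p) AND r)) AND ((r AND p) AND r))

u1 = r AND p
u2 = u1 AND r = (r AND p) AND r
u3 = r OR u2 = r OR ((r AND p) AND r)
u4 = u3 AND u2 = (r OR ((r AND p) AND r)) AND ((r AND p) AND r)
u5 = q AND u4 = q AND ((r OR ((r AND p) AND r)) AND ((r AND p) AND r))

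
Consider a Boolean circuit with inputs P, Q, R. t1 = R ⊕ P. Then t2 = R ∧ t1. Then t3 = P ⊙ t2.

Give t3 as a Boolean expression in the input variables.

P ⊙ (R ∧ (R ⊕ P))

t1 = R ⊕ P
t2 = R ∧ t1 = R ∧ (R ⊕ P)
t3 = P ⊙ t2 = P ⊙ (R ∧ (R ⊕ P))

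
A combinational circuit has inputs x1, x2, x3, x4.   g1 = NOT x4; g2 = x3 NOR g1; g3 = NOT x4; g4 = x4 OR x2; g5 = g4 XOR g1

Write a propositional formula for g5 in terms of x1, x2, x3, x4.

g1 = NOT x4
g4 = x4 OR x2
g5 = g4 XOR g1 = (x4 OR x2) XOR NOT x4

(x4 OR x2) XOR NOT x4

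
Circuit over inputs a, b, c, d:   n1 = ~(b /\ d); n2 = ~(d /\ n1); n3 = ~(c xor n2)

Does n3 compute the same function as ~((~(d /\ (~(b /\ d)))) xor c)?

Yes

n1 = ~(b /\ d)
n2 = ~(d /\ n1) = ~(d /\ (~(b /\ d)))
n3 = ~(c xor n2) = ~(c xor (~(d /\ (~(b /\ d)))))
At a=0, b=0, c=0, d=0: circuit gives 0, formula gives 0.
At a=0, b=0, c=0, d=1: circuit gives 1, formula gives 1.
Agrees on all 16 inputs.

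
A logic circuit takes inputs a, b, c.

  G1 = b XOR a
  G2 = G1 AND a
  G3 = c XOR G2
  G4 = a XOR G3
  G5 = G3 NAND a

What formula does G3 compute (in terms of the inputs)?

c XOR ((b XOR a) AND a)

G1 = b XOR a
G2 = G1 AND a = (b XOR a) AND a
G3 = c XOR G2 = c XOR ((b XOR a) AND a)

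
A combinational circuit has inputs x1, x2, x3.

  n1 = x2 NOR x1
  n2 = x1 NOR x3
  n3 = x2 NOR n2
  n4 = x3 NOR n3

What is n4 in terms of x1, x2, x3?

x3 NOR (x2 NOR (x1 NOR x3))

n2 = x1 NOR x3
n3 = x2 NOR n2 = x2 NOR (x1 NOR x3)
n4 = x3 NOR n3 = x3 NOR (x2 NOR (x1 NOR x3))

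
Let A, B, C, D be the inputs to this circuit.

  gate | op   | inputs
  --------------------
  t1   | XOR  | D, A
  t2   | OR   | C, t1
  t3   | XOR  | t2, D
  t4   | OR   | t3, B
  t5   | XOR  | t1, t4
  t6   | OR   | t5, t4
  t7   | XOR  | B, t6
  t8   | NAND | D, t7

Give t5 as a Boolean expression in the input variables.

(D XOR A) XOR (((C OR (D XOR A)) XOR D) OR B)

t1 = D XOR A
t2 = C OR t1 = C OR (D XOR A)
t3 = t2 XOR D = (C OR (D XOR A)) XOR D
t4 = t3 OR B = ((C OR (D XOR A)) XOR D) OR B
t5 = t1 XOR t4 = (D XOR A) XOR (((C OR (D XOR A)) XOR D) OR B)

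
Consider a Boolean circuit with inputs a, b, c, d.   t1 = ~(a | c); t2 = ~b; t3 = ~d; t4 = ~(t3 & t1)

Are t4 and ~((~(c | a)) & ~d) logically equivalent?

t1 = ~(a | c)
t3 = ~d
t4 = ~(t3 & t1) = ~(~d & (~(a | c)))
At a=0, b=0, c=0, d=0: circuit gives 0, formula gives 0.
At a=0, b=0, c=0, d=1: circuit gives 1, formula gives 1.
Agrees on all 16 inputs.

Yes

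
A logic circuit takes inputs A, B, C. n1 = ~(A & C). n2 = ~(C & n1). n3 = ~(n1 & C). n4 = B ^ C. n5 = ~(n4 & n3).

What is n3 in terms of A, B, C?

~((~(A & C)) & C)

n1 = ~(A & C)
n3 = ~(n1 & C) = ~((~(A & C)) & C)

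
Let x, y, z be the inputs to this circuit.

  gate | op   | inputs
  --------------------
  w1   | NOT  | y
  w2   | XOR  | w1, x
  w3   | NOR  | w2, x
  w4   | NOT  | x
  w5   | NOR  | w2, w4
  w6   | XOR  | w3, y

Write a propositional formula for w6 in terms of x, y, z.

((NOT y XOR x) NOR x) XOR y

w1 = NOT y
w2 = w1 XOR x = NOT y XOR x
w3 = w2 NOR x = (NOT y XOR x) NOR x
w6 = w3 XOR y = ((NOT y XOR x) NOR x) XOR y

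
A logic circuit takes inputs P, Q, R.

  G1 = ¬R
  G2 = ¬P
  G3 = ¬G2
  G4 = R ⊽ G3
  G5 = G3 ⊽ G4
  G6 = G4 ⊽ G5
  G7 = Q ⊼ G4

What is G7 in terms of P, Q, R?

G2 = ¬P
G3 = ¬G2 = ¬¬P
G4 = R ⊽ G3 = R ⊽ ¬¬P
G7 = Q ⊼ G4 = Q ⊼ (R ⊽ ¬¬P)

Q ⊼ (R ⊽ ¬¬P)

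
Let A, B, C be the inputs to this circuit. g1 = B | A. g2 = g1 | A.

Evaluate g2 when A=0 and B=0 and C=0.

0

g1 = 0 | 0 = 0
g2 = 0 | 0 = 0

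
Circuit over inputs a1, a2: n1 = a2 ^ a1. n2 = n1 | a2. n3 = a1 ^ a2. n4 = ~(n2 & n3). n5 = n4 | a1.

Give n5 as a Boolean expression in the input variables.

n1 = a2 ^ a1
n2 = n1 | a2 = (a2 ^ a1) | a2
n3 = a1 ^ a2
n4 = ~(n2 & n3) = ~(((a2 ^ a1) | a2) & (a1 ^ a2))
n5 = n4 | a1 = (~(((a2 ^ a1) | a2) & (a1 ^ a2))) | a1

(~(((a2 ^ a1) | a2) & (a1 ^ a2))) | a1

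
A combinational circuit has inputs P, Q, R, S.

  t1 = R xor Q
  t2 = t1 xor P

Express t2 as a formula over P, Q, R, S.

(R xor Q) xor P

t1 = R xor Q
t2 = t1 xor P = (R xor Q) xor P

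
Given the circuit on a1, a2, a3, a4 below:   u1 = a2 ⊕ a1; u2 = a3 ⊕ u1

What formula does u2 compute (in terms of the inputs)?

a3 ⊕ (a2 ⊕ a1)

u1 = a2 ⊕ a1
u2 = a3 ⊕ u1 = a3 ⊕ (a2 ⊕ a1)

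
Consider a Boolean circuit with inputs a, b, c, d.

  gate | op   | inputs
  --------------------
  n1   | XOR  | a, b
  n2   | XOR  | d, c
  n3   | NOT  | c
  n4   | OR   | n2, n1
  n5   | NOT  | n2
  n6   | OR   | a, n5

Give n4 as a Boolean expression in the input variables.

(d XOR c) OR (a XOR b)

n1 = a XOR b
n2 = d XOR c
n4 = n2 OR n1 = (d XOR c) OR (a XOR b)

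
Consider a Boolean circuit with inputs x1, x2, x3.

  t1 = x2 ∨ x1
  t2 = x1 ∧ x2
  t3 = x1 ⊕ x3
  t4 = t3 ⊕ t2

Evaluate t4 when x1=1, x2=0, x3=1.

t2 = 1 ∧ 0 = 0
t3 = 1 ⊕ 1 = 0
t4 = 0 ⊕ 0 = 0

0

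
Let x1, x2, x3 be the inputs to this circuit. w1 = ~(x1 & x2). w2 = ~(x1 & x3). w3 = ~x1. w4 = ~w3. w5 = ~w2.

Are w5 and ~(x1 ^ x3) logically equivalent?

w2 = ~(x1 & x3)
w5 = ~w2 = ~(~(x1 & x3))
At x1=0, x2=0, x3=0: circuit gives 0, formula gives 1.

No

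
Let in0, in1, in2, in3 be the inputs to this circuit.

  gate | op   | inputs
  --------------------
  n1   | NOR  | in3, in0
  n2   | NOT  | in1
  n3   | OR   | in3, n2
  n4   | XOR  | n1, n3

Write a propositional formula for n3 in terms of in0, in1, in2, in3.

n2 = NOT in1
n3 = in3 OR n2 = in3 OR NOT in1

in3 OR NOT in1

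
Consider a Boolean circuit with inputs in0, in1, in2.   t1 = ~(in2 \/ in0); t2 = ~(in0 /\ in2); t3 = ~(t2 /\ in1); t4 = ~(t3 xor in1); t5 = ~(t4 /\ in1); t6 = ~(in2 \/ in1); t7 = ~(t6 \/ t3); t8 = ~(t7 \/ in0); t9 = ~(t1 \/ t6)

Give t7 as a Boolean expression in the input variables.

t2 = ~(in0 /\ in2)
t3 = ~(t2 /\ in1) = ~((~(in0 /\ in2)) /\ in1)
t6 = ~(in2 \/ in1)
t7 = ~(t6 \/ t3) = ~((~(in2 \/ in1)) \/ (~((~(in0 /\ in2)) /\ in1)))

~((~(in2 \/ in1)) \/ (~((~(in0 /\ in2)) /\ in1)))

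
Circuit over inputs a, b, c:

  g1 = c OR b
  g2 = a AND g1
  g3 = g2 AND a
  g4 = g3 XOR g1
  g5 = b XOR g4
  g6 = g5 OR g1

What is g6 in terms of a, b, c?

g1 = c OR b
g2 = a AND g1 = a AND (c OR b)
g3 = g2 AND a = (a AND (c OR b)) AND a
g4 = g3 XOR g1 = ((a AND (c OR b)) AND a) XOR (c OR b)
g5 = b XOR g4 = b XOR (((a AND (c OR b)) AND a) XOR (c OR b))
g6 = g5 OR g1 = (b XOR (((a AND (c OR b)) AND a) XOR (c OR b))) OR (c OR b)

(b XOR (((a AND (c OR b)) AND a) XOR (c OR b))) OR (c OR b)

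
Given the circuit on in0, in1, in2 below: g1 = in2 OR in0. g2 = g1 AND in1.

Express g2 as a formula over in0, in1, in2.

(in2 OR in0) AND in1

g1 = in2 OR in0
g2 = g1 AND in1 = (in2 OR in0) AND in1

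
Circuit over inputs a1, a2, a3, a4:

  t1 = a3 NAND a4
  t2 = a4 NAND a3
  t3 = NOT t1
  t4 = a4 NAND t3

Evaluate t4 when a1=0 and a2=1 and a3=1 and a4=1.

0

t1 = 1 NAND 1 = 0
t3 = NOT 0 = 1
t4 = 1 NAND 1 = 0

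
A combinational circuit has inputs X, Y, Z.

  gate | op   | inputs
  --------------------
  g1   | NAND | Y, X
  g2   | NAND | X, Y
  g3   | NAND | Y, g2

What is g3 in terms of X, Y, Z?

Y NAND (X NAND Y)

g2 = X NAND Y
g3 = Y NAND g2 = Y NAND (X NAND Y)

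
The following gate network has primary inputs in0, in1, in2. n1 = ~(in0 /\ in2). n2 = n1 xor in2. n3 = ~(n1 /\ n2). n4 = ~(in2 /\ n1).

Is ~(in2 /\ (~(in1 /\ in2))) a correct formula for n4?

n1 = ~(in0 /\ in2)
n4 = ~(in2 /\ n1) = ~(in2 /\ (~(in0 /\ in2)))
At in0=0, in1=1, in2=1: circuit gives 0, formula gives 1.

No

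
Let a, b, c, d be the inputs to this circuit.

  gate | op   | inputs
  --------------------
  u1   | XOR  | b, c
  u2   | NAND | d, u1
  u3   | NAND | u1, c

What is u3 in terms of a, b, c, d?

(b XOR c) NAND c

u1 = b XOR c
u3 = u1 NAND c = (b XOR c) NAND c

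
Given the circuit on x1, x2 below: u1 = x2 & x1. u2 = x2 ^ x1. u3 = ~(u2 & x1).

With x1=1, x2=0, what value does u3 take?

0

u2 = 0 ^ 1 = 1
u3 = ~(1 & 1) = 0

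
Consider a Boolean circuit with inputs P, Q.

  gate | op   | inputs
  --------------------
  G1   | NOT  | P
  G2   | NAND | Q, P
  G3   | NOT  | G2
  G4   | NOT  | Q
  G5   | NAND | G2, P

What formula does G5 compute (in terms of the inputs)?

G2 = Q NAND P
G5 = G2 NAND P = (Q NAND P) NAND P

(Q NAND P) NAND P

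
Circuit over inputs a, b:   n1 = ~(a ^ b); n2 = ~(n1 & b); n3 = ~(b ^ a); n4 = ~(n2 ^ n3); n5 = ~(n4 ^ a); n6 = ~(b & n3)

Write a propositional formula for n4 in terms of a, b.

n1 = ~(a ^ b)
n2 = ~(n1 & b) = ~((~(a ^ b)) & b)
n3 = ~(b ^ a)
n4 = ~(n2 ^ n3) = ~((~((~(a ^ b)) & b)) ^ (~(b ^ a)))

~((~((~(a ^ b)) & b)) ^ (~(b ^ a)))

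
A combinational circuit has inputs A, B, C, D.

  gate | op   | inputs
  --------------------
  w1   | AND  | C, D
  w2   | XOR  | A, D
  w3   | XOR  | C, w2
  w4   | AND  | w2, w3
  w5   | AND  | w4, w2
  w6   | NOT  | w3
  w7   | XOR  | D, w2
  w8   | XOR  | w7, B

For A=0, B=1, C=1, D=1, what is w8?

w2 = 0 XOR 1 = 1
w7 = 1 XOR 1 = 0
w8 = 0 XOR 1 = 1

1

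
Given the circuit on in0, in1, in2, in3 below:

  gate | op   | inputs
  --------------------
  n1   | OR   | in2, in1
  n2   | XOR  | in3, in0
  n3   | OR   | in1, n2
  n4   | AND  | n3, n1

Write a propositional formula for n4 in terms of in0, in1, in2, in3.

n1 = in2 OR in1
n2 = in3 XOR in0
n3 = in1 OR n2 = in1 OR (in3 XOR in0)
n4 = n3 AND n1 = (in1 OR (in3 XOR in0)) AND (in2 OR in1)

(in1 OR (in3 XOR in0)) AND (in2 OR in1)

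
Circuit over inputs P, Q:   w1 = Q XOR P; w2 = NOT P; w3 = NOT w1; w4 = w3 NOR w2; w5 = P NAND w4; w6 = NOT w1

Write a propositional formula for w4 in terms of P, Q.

NOT (Q XOR P) NOR NOT P

w1 = Q XOR P
w2 = NOT P
w3 = NOT w1 = NOT (Q XOR P)
w4 = w3 NOR w2 = NOT (Q XOR P) NOR NOT P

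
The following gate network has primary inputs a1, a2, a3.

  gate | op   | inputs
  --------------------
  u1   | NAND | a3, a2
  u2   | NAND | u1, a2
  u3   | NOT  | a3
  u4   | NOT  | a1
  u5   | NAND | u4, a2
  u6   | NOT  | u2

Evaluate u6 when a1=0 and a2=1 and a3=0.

1

u1 = 0 NAND 1 = 1
u2 = 1 NAND 1 = 0
u6 = NOT 0 = 1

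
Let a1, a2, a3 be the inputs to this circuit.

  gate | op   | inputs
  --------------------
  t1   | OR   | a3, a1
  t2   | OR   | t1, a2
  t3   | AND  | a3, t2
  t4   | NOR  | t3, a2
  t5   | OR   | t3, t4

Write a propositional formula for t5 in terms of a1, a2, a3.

t1 = a3 OR a1
t2 = t1 OR a2 = (a3 OR a1) OR a2
t3 = a3 AND t2 = a3 AND ((a3 OR a1) OR a2)
t4 = t3 NOR a2 = (a3 AND ((a3 OR a1) OR a2)) NOR a2
t5 = t3 OR t4 = (a3 AND ((a3 OR a1) OR a2)) OR ((a3 AND ((a3 OR a1) OR a2)) NOR a2)

(a3 AND ((a3 OR a1) OR a2)) OR ((a3 AND ((a3 OR a1) OR a2)) NOR a2)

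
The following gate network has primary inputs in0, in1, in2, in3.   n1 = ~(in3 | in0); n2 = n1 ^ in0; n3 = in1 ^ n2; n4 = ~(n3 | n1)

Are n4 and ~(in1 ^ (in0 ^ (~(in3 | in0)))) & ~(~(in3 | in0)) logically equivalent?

Yes

n1 = ~(in3 | in0)
n2 = n1 ^ in0 = (~(in3 | in0)) ^ in0
n3 = in1 ^ n2 = in1 ^ ((~(in3 | in0)) ^ in0)
n4 = ~(n3 | n1) = ~((in1 ^ ((~(in3 | in0)) ^ in0)) | (~(in3 | in0)))
At in0=0, in1=0, in2=0, in3=0: circuit gives 0, formula gives 0.
At in0=0, in1=0, in2=0, in3=1: circuit gives 1, formula gives 1.
Agrees on all 16 inputs.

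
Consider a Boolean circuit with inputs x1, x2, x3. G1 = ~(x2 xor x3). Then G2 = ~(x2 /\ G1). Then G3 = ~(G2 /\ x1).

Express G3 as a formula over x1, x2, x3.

~((~(x2 /\ (~(x2 xor x3)))) /\ x1)

G1 = ~(x2 xor x3)
G2 = ~(x2 /\ G1) = ~(x2 /\ (~(x2 xor x3)))
G3 = ~(G2 /\ x1) = ~((~(x2 /\ (~(x2 xor x3)))) /\ x1)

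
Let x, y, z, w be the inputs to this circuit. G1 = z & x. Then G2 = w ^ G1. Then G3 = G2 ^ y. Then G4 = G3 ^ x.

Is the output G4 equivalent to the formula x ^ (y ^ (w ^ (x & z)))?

Yes

G1 = z & x
G2 = w ^ G1 = w ^ (z & x)
G3 = G2 ^ y = (w ^ (z & x)) ^ y
G4 = G3 ^ x = ((w ^ (z & x)) ^ y) ^ x
At x=0, y=0, z=0, w=0: circuit gives 0, formula gives 0.
At x=0, y=0, z=0, w=1: circuit gives 1, formula gives 1.
Agrees on all 16 inputs.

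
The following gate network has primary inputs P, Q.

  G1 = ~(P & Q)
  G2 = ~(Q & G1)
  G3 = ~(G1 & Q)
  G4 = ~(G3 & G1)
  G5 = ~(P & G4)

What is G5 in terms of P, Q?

~(P & (~((~((~(P & Q)) & Q)) & (~(P & Q)))))

G1 = ~(P & Q)
G3 = ~(G1 & Q) = ~((~(P & Q)) & Q)
G4 = ~(G3 & G1) = ~((~((~(P & Q)) & Q)) & (~(P & Q)))
G5 = ~(P & G4) = ~(P & (~((~((~(P & Q)) & Q)) & (~(P & Q)))))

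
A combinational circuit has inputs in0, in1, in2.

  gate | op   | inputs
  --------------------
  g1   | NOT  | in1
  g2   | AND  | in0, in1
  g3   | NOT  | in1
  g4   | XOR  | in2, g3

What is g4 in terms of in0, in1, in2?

in2 XOR NOT in1

g3 = NOT in1
g4 = in2 XOR g3 = in2 XOR NOT in1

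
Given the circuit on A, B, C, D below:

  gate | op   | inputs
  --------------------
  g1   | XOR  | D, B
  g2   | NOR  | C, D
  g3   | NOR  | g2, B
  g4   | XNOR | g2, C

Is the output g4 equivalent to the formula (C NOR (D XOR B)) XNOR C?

g2 = C NOR D
g4 = g2 XNOR C = (C NOR D) XNOR C
At A=0, B=1, C=0, D=0: circuit gives 0, formula gives 1.

No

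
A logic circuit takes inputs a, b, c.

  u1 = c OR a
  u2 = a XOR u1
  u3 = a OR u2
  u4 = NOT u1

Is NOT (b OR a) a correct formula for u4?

u1 = c OR a
u4 = NOT u1 = NOT (c OR a)
At a=0, b=0, c=1: circuit gives 0, formula gives 1.

No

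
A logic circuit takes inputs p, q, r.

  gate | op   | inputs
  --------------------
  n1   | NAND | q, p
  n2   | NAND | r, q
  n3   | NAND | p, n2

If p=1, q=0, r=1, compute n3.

0

n2 = 1 NAND 0 = 1
n3 = 1 NAND 1 = 0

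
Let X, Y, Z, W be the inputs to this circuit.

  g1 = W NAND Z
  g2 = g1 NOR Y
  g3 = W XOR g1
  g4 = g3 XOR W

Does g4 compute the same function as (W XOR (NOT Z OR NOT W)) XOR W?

g1 = W NAND Z
g3 = W XOR g1 = W XOR (W NAND Z)
g4 = g3 XOR W = (W XOR (W NAND Z)) XOR W
At X=0, Y=0, Z=1, W=1: circuit gives 0, formula gives 0.
At X=0, Y=0, Z=0, W=0: circuit gives 1, formula gives 1.
Agrees on all 16 inputs.

Yes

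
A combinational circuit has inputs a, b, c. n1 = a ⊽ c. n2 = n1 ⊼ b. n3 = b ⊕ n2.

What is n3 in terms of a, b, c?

n1 = a ⊽ c
n2 = n1 ⊼ b = (a ⊽ c) ⊼ b
n3 = b ⊕ n2 = b ⊕ ((a ⊽ c) ⊼ b)

b ⊕ ((a ⊽ c) ⊼ b)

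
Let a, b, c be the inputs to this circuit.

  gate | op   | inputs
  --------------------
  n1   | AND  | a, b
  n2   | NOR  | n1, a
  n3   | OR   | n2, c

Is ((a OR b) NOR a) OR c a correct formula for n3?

No

n1 = a AND b
n2 = n1 NOR a = (a AND b) NOR a
n3 = n2 OR c = ((a AND b) NOR a) OR c
At a=0, b=1, c=0: circuit gives 1, formula gives 0.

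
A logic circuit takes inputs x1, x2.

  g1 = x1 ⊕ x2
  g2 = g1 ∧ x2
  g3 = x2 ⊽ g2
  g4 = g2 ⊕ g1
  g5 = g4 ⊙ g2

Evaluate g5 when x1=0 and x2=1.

0

g1 = 0 ⊕ 1 = 1
g2 = 1 ∧ 1 = 1
g4 = 1 ⊕ 1 = 0
g5 = 0 ⊙ 1 = 0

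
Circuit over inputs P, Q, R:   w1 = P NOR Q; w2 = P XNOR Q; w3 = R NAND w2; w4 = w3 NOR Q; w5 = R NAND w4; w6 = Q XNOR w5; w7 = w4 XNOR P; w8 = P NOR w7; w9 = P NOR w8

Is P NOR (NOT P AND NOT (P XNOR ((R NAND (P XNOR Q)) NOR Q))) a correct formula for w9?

w2 = P XNOR Q
w3 = R NAND w2 = R NAND (P XNOR Q)
w4 = w3 NOR Q = (R NAND (P XNOR Q)) NOR Q
w7 = w4 XNOR P = ((R NAND (P XNOR Q)) NOR Q) XNOR P
w8 = P NOR w7 = P NOR (((R NAND (P XNOR Q)) NOR Q) XNOR P)
w9 = P NOR w8 = P NOR (P NOR (((R NAND (P XNOR Q)) NOR Q) XNOR P))
At P=0, Q=0, R=1: circuit gives 0, formula gives 0.
At P=0, Q=0, R=0: circuit gives 1, formula gives 1.
Agrees on all 8 inputs.

Yes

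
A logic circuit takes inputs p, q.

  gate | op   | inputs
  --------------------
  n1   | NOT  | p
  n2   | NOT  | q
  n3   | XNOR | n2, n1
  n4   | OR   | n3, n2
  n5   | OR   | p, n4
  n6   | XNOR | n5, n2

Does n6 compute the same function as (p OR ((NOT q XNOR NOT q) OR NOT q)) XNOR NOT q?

n1 = NOT p
n2 = NOT q
n3 = n2 XNOR n1 = NOT q XNOR NOT p
n4 = n3 OR n2 = (NOT q XNOR NOT p) OR NOT q
n5 = p OR n4 = p OR ((NOT q XNOR NOT p) OR NOT q)
n6 = n5 XNOR n2 = (p OR ((NOT q XNOR NOT p) OR NOT q)) XNOR NOT q
At p=0, q=1: circuit gives 1, formula gives 0.

No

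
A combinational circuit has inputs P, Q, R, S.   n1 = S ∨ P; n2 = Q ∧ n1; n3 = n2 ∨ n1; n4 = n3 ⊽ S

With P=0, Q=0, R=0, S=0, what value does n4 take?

n1 = 0 ∨ 0 = 0
n2 = 0 ∧ 0 = 0
n3 = 0 ∨ 0 = 0
n4 = 0 ⊽ 0 = 1

1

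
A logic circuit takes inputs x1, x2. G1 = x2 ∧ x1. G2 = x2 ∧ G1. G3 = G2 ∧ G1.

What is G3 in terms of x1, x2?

G1 = x2 ∧ x1
G2 = x2 ∧ G1 = x2 ∧ (x2 ∧ x1)
G3 = G2 ∧ G1 = (x2 ∧ (x2 ∧ x1)) ∧ (x2 ∧ x1)

(x2 ∧ (x2 ∧ x1)) ∧ (x2 ∧ x1)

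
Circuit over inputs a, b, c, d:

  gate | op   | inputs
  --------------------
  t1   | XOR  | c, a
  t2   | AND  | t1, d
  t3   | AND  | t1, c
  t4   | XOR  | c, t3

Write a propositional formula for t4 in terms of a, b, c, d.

c XOR ((c XOR a) AND c)

t1 = c XOR a
t3 = t1 AND c = (c XOR a) AND c
t4 = c XOR t3 = c XOR ((c XOR a) AND c)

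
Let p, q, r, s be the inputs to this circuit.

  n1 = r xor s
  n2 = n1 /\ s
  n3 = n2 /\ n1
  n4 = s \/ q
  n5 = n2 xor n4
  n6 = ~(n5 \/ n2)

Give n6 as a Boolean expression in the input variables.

n1 = r xor s
n2 = n1 /\ s = (r xor s) /\ s
n4 = s \/ q
n5 = n2 xor n4 = ((r xor s) /\ s) xor (s \/ q)
n6 = ~(n5 \/ n2) = ~((((r xor s) /\ s) xor (s \/ q)) \/ ((r xor s) /\ s))

~((((r xor s) /\ s) xor (s \/ q)) \/ ((r xor s) /\ s))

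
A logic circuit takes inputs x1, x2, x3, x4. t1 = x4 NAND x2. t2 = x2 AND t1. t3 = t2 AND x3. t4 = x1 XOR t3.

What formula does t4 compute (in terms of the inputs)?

x1 XOR ((x2 AND (x4 NAND x2)) AND x3)

t1 = x4 NAND x2
t2 = x2 AND t1 = x2 AND (x4 NAND x2)
t3 = t2 AND x3 = (x2 AND (x4 NAND x2)) AND x3
t4 = x1 XOR t3 = x1 XOR ((x2 AND (x4 NAND x2)) AND x3)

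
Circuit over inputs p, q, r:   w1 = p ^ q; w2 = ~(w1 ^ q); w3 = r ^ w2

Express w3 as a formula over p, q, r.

w1 = p ^ q
w2 = ~(w1 ^ q) = ~((p ^ q) ^ q)
w3 = r ^ w2 = r ^ (~((p ^ q) ^ q))

r ^ (~((p ^ q) ^ q))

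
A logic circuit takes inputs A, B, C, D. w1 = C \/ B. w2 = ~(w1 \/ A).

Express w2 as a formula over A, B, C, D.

w1 = C \/ B
w2 = ~(w1 \/ A) = ~((C \/ B) \/ A)

~((C \/ B) \/ A)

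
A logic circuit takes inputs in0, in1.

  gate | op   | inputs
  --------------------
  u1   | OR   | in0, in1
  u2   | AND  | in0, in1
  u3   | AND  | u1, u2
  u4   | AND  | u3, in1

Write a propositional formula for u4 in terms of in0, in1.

u1 = in0 OR in1
u2 = in0 AND in1
u3 = u1 AND u2 = (in0 OR in1) AND (in0 AND in1)
u4 = u3 AND in1 = ((in0 OR in1) AND (in0 AND in1)) AND in1

((in0 OR in1) AND (in0 AND in1)) AND in1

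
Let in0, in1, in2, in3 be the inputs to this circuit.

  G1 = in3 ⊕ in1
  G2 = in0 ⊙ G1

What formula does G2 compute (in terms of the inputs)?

in0 ⊙ (in3 ⊕ in1)

G1 = in3 ⊕ in1
G2 = in0 ⊙ G1 = in0 ⊙ (in3 ⊕ in1)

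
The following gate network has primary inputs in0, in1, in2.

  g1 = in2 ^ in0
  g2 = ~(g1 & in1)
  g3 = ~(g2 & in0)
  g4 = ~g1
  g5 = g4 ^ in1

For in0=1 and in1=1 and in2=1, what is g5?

g1 = 1 ^ 1 = 0
g4 = ~0 = 1
g5 = 1 ^ 1 = 0

0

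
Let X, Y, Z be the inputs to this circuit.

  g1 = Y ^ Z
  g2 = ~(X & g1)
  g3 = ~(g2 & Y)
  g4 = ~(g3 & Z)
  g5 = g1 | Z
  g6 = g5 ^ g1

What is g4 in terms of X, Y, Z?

~((~((~(X & (Y ^ Z))) & Y)) & Z)

g1 = Y ^ Z
g2 = ~(X & g1) = ~(X & (Y ^ Z))
g3 = ~(g2 & Y) = ~((~(X & (Y ^ Z))) & Y)
g4 = ~(g3 & Z) = ~((~((~(X & (Y ^ Z))) & Y)) & Z)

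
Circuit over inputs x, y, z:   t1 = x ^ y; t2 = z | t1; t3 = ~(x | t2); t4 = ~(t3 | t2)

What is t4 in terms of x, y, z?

t1 = x ^ y
t2 = z | t1 = z | (x ^ y)
t3 = ~(x | t2) = ~(x | (z | (x ^ y)))
t4 = ~(t3 | t2) = ~((~(x | (z | (x ^ y)))) | (z | (x ^ y)))

~((~(x | (z | (x ^ y)))) | (z | (x ^ y)))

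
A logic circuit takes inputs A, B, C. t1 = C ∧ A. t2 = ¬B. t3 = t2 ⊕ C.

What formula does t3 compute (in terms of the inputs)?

¬B ⊕ C

t2 = ¬B
t3 = t2 ⊕ C = ¬B ⊕ C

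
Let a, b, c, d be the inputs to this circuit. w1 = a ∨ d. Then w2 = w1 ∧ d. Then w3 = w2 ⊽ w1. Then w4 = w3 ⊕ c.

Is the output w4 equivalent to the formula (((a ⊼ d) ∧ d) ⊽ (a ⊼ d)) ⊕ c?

w1 = a ∨ d
w2 = w1 ∧ d = (a ∨ d) ∧ d
w3 = w2 ⊽ w1 = ((a ∨ d) ∧ d) ⊽ (a ∨ d)
w4 = w3 ⊕ c = (((a ∨ d) ∧ d) ⊽ (a ∨ d)) ⊕ c
At a=0, b=0, c=0, d=0: circuit gives 1, formula gives 0.

No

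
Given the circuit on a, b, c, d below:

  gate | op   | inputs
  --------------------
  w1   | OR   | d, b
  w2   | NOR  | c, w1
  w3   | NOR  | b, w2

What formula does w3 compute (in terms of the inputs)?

w1 = d OR b
w2 = c NOR w1 = c NOR (d OR b)
w3 = b NOR w2 = b NOR (c NOR (d OR b))

b NOR (c NOR (d OR b))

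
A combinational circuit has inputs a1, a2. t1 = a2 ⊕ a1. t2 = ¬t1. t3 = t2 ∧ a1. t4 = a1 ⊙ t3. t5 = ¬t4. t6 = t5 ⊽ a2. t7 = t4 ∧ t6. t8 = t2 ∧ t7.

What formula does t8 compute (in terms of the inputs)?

¬(a2 ⊕ a1) ∧ ((a1 ⊙ (¬(a2 ⊕ a1) ∧ a1)) ∧ (¬(a1 ⊙ (¬(a2 ⊕ a1) ∧ a1)) ⊽ a2))

t1 = a2 ⊕ a1
t2 = ¬t1 = ¬(a2 ⊕ a1)
t3 = t2 ∧ a1 = ¬(a2 ⊕ a1) ∧ a1
t4 = a1 ⊙ t3 = a1 ⊙ (¬(a2 ⊕ a1) ∧ a1)
t5 = ¬t4 = ¬(a1 ⊙ (¬(a2 ⊕ a1) ∧ a1))
t6 = t5 ⊽ a2 = ¬(a1 ⊙ (¬(a2 ⊕ a1) ∧ a1)) ⊽ a2
t7 = t4 ∧ t6 = (a1 ⊙ (¬(a2 ⊕ a1) ∧ a1)) ∧ (¬(a1 ⊙ (¬(a2 ⊕ a1) ∧ a1)) ⊽ a2)
t8 = t2 ∧ t7 = ¬(a2 ⊕ a1) ∧ ((a1 ⊙ (¬(a2 ⊕ a1) ∧ a1)) ∧ (¬(a1 ⊙ (¬(a2 ⊕ a1) ∧ a1)) ⊽ a2))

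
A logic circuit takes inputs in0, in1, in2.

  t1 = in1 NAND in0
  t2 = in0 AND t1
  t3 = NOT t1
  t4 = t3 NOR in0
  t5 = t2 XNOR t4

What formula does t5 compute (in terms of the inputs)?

(in0 AND (in1 NAND in0)) XNOR (NOT (in1 NAND in0) NOR in0)

t1 = in1 NAND in0
t2 = in0 AND t1 = in0 AND (in1 NAND in0)
t3 = NOT t1 = NOT (in1 NAND in0)
t4 = t3 NOR in0 = NOT (in1 NAND in0) NOR in0
t5 = t2 XNOR t4 = (in0 AND (in1 NAND in0)) XNOR (NOT (in1 NAND in0) NOR in0)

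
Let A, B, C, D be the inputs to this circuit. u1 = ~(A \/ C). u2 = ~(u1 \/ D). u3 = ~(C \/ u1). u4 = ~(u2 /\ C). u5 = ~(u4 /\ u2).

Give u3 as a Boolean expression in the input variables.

u1 = ~(A \/ C)
u3 = ~(C \/ u1) = ~(C \/ (~(A \/ C)))

~(C \/ (~(A \/ C)))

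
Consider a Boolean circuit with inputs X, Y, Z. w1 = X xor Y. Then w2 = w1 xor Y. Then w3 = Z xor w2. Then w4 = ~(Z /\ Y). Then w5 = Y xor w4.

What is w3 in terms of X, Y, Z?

Z xor ((X xor Y) xor Y)

w1 = X xor Y
w2 = w1 xor Y = (X xor Y) xor Y
w3 = Z xor w2 = Z xor ((X xor Y) xor Y)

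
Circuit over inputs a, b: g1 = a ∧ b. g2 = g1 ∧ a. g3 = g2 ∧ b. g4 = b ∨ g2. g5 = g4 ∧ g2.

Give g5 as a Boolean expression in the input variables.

(b ∨ ((a ∧ b) ∧ a)) ∧ ((a ∧ b) ∧ a)

g1 = a ∧ b
g2 = g1 ∧ a = (a ∧ b) ∧ a
g4 = b ∨ g2 = b ∨ ((a ∧ b) ∧ a)
g5 = g4 ∧ g2 = (b ∨ ((a ∧ b) ∧ a)) ∧ ((a ∧ b) ∧ a)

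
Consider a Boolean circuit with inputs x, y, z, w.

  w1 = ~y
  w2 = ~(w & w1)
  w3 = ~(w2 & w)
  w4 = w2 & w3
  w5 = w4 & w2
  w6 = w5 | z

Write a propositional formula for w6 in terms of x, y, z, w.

(((~(w & ~y)) & (~((~(w & ~y)) & w))) & (~(w & ~y))) | z

w1 = ~y
w2 = ~(w & w1) = ~(w & ~y)
w3 = ~(w2 & w) = ~((~(w & ~y)) & w)
w4 = w2 & w3 = (~(w & ~y)) & (~((~(w & ~y)) & w))
w5 = w4 & w2 = ((~(w & ~y)) & (~((~(w & ~y)) & w))) & (~(w & ~y))
w6 = w5 | z = (((~(w & ~y)) & (~((~(w & ~y)) & w))) & (~(w & ~y))) | z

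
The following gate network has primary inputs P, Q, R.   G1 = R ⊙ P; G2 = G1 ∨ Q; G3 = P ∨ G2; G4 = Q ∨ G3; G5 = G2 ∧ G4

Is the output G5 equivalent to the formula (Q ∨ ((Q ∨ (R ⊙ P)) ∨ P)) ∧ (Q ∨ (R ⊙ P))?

Yes

G1 = R ⊙ P
G2 = G1 ∨ Q = (R ⊙ P) ∨ Q
G3 = P ∨ G2 = P ∨ ((R ⊙ P) ∨ Q)
G4 = Q ∨ G3 = Q ∨ (P ∨ ((R ⊙ P) ∨ Q))
G5 = G2 ∧ G4 = ((R ⊙ P) ∨ Q) ∧ (Q ∨ (P ∨ ((R ⊙ P) ∨ Q)))
At P=0, Q=0, R=1: circuit gives 0, formula gives 0.
At P=0, Q=0, R=0: circuit gives 1, formula gives 1.
Agrees on all 8 inputs.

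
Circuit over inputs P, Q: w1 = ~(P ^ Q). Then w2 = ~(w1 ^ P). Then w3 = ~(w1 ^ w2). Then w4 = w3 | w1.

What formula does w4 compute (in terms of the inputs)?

w1 = ~(P ^ Q)
w2 = ~(w1 ^ P) = ~((~(P ^ Q)) ^ P)
w3 = ~(w1 ^ w2) = ~((~(P ^ Q)) ^ (~((~(P ^ Q)) ^ P)))
w4 = w3 | w1 = (~((~(P ^ Q)) ^ (~((~(P ^ Q)) ^ P)))) | (~(P ^ Q))

(~((~(P ^ Q)) ^ (~((~(P ^ Q)) ^ P)))) | (~(P ^ Q))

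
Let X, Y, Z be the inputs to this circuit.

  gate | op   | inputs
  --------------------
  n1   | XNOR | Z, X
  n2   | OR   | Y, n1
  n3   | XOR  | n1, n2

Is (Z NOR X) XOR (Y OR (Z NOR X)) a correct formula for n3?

n1 = Z XNOR X
n2 = Y OR n1 = Y OR (Z XNOR X)
n3 = n1 XOR n2 = (Z XNOR X) XOR (Y OR (Z XNOR X))
At X=1, Y=1, Z=1: circuit gives 0, formula gives 1.

No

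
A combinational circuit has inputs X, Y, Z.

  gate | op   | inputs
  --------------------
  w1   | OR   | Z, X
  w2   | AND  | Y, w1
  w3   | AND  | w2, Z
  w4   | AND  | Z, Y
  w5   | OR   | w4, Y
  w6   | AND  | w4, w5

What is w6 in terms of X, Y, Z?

w4 = Z AND Y
w5 = w4 OR Y = (Z AND Y) OR Y
w6 = w4 AND w5 = (Z AND Y) AND ((Z AND Y) OR Y)

(Z AND Y) AND ((Z AND Y) OR Y)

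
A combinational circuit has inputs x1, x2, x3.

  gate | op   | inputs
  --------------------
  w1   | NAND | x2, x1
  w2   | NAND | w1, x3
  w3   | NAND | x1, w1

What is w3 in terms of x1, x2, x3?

w1 = x2 NAND x1
w3 = x1 NAND w1 = x1 NAND (x2 NAND x1)

x1 NAND (x2 NAND x1)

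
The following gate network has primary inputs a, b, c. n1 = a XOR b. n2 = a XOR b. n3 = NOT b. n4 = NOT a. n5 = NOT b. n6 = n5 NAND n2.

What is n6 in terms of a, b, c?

n2 = a XOR b
n5 = NOT b
n6 = n5 NAND n2 = NOT b NAND (a XOR b)

NOT b NAND (a XOR b)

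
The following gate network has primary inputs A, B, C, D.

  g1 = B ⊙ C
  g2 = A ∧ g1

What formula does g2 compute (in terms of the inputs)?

A ∧ (B ⊙ C)

g1 = B ⊙ C
g2 = A ∧ g1 = A ∧ (B ⊙ C)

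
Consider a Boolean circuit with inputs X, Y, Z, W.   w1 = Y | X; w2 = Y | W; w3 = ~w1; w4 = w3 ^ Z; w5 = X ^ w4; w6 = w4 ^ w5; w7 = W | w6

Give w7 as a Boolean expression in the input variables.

W | ((~(Y | X) ^ Z) ^ (X ^ (~(Y | X) ^ Z)))

w1 = Y | X
w3 = ~w1 = ~(Y | X)
w4 = w3 ^ Z = ~(Y | X) ^ Z
w5 = X ^ w4 = X ^ (~(Y | X) ^ Z)
w6 = w4 ^ w5 = (~(Y | X) ^ Z) ^ (X ^ (~(Y | X) ^ Z))
w7 = W | w6 = W | ((~(Y | X) ^ Z) ^ (X ^ (~(Y | X) ^ Z)))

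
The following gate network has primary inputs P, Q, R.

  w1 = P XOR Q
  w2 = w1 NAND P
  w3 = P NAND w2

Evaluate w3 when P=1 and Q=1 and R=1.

0

w1 = 1 XOR 1 = 0
w2 = 0 NAND 1 = 1
w3 = 1 NAND 1 = 0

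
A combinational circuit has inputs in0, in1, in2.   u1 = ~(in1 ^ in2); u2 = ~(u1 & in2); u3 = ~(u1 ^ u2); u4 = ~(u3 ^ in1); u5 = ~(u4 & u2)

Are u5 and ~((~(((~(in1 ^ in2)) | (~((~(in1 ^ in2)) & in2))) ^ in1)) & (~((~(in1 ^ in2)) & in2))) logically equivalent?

No

u1 = ~(in1 ^ in2)
u2 = ~(u1 & in2) = ~((~(in1 ^ in2)) & in2)
u3 = ~(u1 ^ u2) = ~((~(in1 ^ in2)) ^ (~((~(in1 ^ in2)) & in2)))
u4 = ~(u3 ^ in1) = ~((~((~(in1 ^ in2)) ^ (~((~(in1 ^ in2)) & in2)))) ^ in1)
u5 = ~(u4 & u2) = ~((~((~((~(in1 ^ in2)) ^ (~((~(in1 ^ in2)) & in2)))) ^ in1)) & (~((~(in1 ^ in2)) & in2)))
At in0=0, in1=0, in2=1: circuit gives 0, formula gives 1.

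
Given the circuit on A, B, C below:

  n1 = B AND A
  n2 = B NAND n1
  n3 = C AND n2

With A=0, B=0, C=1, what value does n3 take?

n1 = 0 AND 0 = 0
n2 = 0 NAND 0 = 1
n3 = 1 AND 1 = 1

1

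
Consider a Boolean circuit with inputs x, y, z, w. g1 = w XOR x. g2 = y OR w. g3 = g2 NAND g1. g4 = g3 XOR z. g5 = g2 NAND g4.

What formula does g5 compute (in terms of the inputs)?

g1 = w XOR x
g2 = y OR w
g3 = g2 NAND g1 = (y OR w) NAND (w XOR x)
g4 = g3 XOR z = ((y OR w) NAND (w XOR x)) XOR z
g5 = g2 NAND g4 = (y OR w) NAND (((y OR w) NAND (w XOR x)) XOR z)

(y OR w) NAND (((y OR w) NAND (w XOR x)) XOR z)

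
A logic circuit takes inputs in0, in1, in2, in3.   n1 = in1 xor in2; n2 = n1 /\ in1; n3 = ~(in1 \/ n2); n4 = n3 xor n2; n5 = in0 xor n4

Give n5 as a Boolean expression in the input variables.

in0 xor ((~(in1 \/ ((in1 xor in2) /\ in1))) xor ((in1 xor in2) /\ in1))

n1 = in1 xor in2
n2 = n1 /\ in1 = (in1 xor in2) /\ in1
n3 = ~(in1 \/ n2) = ~(in1 \/ ((in1 xor in2) /\ in1))
n4 = n3 xor n2 = (~(in1 \/ ((in1 xor in2) /\ in1))) xor ((in1 xor in2) /\ in1)
n5 = in0 xor n4 = in0 xor ((~(in1 \/ ((in1 xor in2) /\ in1))) xor ((in1 xor in2) /\ in1))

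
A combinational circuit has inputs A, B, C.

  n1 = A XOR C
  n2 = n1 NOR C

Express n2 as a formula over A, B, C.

(A XOR C) NOR C

n1 = A XOR C
n2 = n1 NOR C = (A XOR C) NOR C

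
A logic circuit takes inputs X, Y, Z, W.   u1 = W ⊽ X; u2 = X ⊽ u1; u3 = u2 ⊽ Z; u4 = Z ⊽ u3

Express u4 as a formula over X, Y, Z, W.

Z ⊽ ((X ⊽ (W ⊽ X)) ⊽ Z)

u1 = W ⊽ X
u2 = X ⊽ u1 = X ⊽ (W ⊽ X)
u3 = u2 ⊽ Z = (X ⊽ (W ⊽ X)) ⊽ Z
u4 = Z ⊽ u3 = Z ⊽ ((X ⊽ (W ⊽ X)) ⊽ Z)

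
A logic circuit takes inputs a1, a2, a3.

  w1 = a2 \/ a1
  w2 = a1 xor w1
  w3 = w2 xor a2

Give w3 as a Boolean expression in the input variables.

w1 = a2 \/ a1
w2 = a1 xor w1 = a1 xor (a2 \/ a1)
w3 = w2 xor a2 = (a1 xor (a2 \/ a1)) xor a2

(a1 xor (a2 \/ a1)) xor a2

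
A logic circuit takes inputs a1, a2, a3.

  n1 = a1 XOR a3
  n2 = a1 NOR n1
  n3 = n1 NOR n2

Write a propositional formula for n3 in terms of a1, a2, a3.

(a1 XOR a3) NOR (a1 NOR (a1 XOR a3))

n1 = a1 XOR a3
n2 = a1 NOR n1 = a1 NOR (a1 XOR a3)
n3 = n1 NOR n2 = (a1 XOR a3) NOR (a1 NOR (a1 XOR a3))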